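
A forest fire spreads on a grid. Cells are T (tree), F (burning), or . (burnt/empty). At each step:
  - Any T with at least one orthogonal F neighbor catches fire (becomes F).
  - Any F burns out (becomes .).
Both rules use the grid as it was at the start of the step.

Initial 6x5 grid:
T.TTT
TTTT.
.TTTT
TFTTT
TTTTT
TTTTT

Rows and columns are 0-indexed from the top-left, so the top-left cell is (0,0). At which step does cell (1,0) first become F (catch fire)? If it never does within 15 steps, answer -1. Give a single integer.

Step 1: cell (1,0)='T' (+4 fires, +1 burnt)
Step 2: cell (1,0)='T' (+6 fires, +4 burnt)
Step 3: cell (1,0)='F' (+7 fires, +6 burnt)
  -> target ignites at step 3
Step 4: cell (1,0)='.' (+6 fires, +7 burnt)
Step 5: cell (1,0)='.' (+2 fires, +6 burnt)
Step 6: cell (1,0)='.' (+1 fires, +2 burnt)
Step 7: cell (1,0)='.' (+0 fires, +1 burnt)
  fire out at step 7

3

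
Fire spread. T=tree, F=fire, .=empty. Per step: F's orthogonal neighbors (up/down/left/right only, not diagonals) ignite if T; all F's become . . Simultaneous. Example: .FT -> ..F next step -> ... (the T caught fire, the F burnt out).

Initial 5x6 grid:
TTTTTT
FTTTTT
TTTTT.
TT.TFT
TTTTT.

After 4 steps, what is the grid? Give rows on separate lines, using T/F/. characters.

Step 1: 7 trees catch fire, 2 burn out
  FTTTTT
  .FTTTT
  FTTTF.
  TT.F.F
  TTTTF.
Step 2: 7 trees catch fire, 7 burn out
  .FTTTT
  ..FTFT
  .FTF..
  FT....
  TTTF..
Step 3: 8 trees catch fire, 7 burn out
  ..FTFT
  ...F.F
  ..F...
  .F....
  FTF...
Step 4: 3 trees catch fire, 8 burn out
  ...F.F
  ......
  ......
  ......
  .F....

...F.F
......
......
......
.F....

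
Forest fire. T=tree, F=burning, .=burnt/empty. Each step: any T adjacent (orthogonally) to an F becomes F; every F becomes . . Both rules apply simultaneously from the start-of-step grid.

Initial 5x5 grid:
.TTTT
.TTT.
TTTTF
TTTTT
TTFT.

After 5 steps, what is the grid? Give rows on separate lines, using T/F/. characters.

Step 1: 5 trees catch fire, 2 burn out
  .TTTT
  .TTT.
  TTTF.
  TTFTF
  TF.F.
Step 2: 5 trees catch fire, 5 burn out
  .TTTT
  .TTF.
  TTF..
  TF.F.
  F....
Step 3: 4 trees catch fire, 5 burn out
  .TTFT
  .TF..
  TF...
  F....
  .....
Step 4: 4 trees catch fire, 4 burn out
  .TF.F
  .F...
  F....
  .....
  .....
Step 5: 1 trees catch fire, 4 burn out
  .F...
  .....
  .....
  .....
  .....

.F...
.....
.....
.....
.....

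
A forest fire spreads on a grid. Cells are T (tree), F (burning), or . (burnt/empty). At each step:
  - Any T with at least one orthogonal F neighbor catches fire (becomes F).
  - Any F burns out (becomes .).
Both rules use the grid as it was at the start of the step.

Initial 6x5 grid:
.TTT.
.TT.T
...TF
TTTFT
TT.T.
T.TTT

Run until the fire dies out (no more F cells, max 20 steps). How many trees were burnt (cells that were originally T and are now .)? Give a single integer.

Step 1: +5 fires, +2 burnt (F count now 5)
Step 2: +2 fires, +5 burnt (F count now 2)
Step 3: +4 fires, +2 burnt (F count now 4)
Step 4: +1 fires, +4 burnt (F count now 1)
Step 5: +1 fires, +1 burnt (F count now 1)
Step 6: +0 fires, +1 burnt (F count now 0)
Fire out after step 6
Initially T: 18, now '.': 25
Total burnt (originally-T cells now '.'): 13

Answer: 13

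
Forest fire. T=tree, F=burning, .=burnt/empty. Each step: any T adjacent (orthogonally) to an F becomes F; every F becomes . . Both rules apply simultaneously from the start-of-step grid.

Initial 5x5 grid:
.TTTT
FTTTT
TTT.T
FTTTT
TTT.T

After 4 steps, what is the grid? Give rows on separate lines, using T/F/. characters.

Step 1: 4 trees catch fire, 2 burn out
  .TTTT
  .FTTT
  FTT.T
  .FTTT
  FTT.T
Step 2: 5 trees catch fire, 4 burn out
  .FTTT
  ..FTT
  .FT.T
  ..FTT
  .FT.T
Step 3: 5 trees catch fire, 5 burn out
  ..FTT
  ...FT
  ..F.T
  ...FT
  ..F.T
Step 4: 3 trees catch fire, 5 burn out
  ...FT
  ....F
  ....T
  ....F
  ....T

...FT
....F
....T
....F
....T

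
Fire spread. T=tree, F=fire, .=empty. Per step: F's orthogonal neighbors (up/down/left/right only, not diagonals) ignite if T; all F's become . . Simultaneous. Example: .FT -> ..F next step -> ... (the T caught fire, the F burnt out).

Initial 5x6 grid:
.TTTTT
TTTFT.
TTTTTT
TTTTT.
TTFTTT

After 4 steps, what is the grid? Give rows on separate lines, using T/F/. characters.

Step 1: 7 trees catch fire, 2 burn out
  .TTFTT
  TTF.F.
  TTTFTT
  TTFTT.
  TF.FTT
Step 2: 9 trees catch fire, 7 burn out
  .TF.FT
  TF....
  TTF.FT
  TF.FT.
  F...FT
Step 3: 8 trees catch fire, 9 burn out
  .F...F
  F.....
  TF...F
  F...F.
  .....F
Step 4: 1 trees catch fire, 8 burn out
  ......
  ......
  F.....
  ......
  ......

......
......
F.....
......
......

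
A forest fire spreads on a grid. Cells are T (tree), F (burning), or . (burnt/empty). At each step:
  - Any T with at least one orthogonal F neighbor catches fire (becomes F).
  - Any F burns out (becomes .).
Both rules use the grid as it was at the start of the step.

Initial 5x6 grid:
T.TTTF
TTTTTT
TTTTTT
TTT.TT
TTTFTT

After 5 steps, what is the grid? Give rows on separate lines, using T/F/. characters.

Step 1: 4 trees catch fire, 2 burn out
  T.TTF.
  TTTTTF
  TTTTTT
  TTT.TT
  TTF.FT
Step 2: 7 trees catch fire, 4 burn out
  T.TF..
  TTTTF.
  TTTTTF
  TTF.FT
  TF...F
Step 3: 7 trees catch fire, 7 burn out
  T.F...
  TTTF..
  TTFTF.
  TF...F
  F.....
Step 4: 4 trees catch fire, 7 burn out
  T.....
  TTF...
  TF.F..
  F.....
  ......
Step 5: 2 trees catch fire, 4 burn out
  T.....
  TF....
  F.....
  ......
  ......

T.....
TF....
F.....
......
......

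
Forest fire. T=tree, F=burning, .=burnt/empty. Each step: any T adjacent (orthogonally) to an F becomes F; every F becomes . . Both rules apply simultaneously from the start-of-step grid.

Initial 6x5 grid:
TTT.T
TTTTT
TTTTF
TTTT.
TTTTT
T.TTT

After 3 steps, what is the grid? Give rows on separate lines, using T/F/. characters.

Step 1: 2 trees catch fire, 1 burn out
  TTT.T
  TTTTF
  TTTF.
  TTTT.
  TTTTT
  T.TTT
Step 2: 4 trees catch fire, 2 burn out
  TTT.F
  TTTF.
  TTF..
  TTTF.
  TTTTT
  T.TTT
Step 3: 4 trees catch fire, 4 burn out
  TTT..
  TTF..
  TF...
  TTF..
  TTTFT
  T.TTT

TTT..
TTF..
TF...
TTF..
TTTFT
T.TTT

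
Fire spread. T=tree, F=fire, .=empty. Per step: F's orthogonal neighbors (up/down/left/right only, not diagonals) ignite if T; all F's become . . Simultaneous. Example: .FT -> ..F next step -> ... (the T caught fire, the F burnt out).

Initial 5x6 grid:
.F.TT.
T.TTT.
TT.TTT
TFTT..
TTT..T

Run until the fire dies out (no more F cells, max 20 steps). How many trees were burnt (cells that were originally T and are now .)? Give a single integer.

Answer: 17

Derivation:
Step 1: +4 fires, +2 burnt (F count now 4)
Step 2: +4 fires, +4 burnt (F count now 4)
Step 3: +2 fires, +4 burnt (F count now 2)
Step 4: +2 fires, +2 burnt (F count now 2)
Step 5: +4 fires, +2 burnt (F count now 4)
Step 6: +1 fires, +4 burnt (F count now 1)
Step 7: +0 fires, +1 burnt (F count now 0)
Fire out after step 7
Initially T: 18, now '.': 29
Total burnt (originally-T cells now '.'): 17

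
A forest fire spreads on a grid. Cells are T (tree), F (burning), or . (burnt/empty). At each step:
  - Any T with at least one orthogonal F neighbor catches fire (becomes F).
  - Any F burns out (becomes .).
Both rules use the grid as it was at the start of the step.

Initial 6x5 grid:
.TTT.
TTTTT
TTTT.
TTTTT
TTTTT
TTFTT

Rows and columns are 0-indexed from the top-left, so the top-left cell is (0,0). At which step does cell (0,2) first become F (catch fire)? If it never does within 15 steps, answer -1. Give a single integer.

Step 1: cell (0,2)='T' (+3 fires, +1 burnt)
Step 2: cell (0,2)='T' (+5 fires, +3 burnt)
Step 3: cell (0,2)='T' (+5 fires, +5 burnt)
Step 4: cell (0,2)='T' (+5 fires, +5 burnt)
Step 5: cell (0,2)='F' (+4 fires, +5 burnt)
  -> target ignites at step 5
Step 6: cell (0,2)='.' (+4 fires, +4 burnt)
Step 7: cell (0,2)='.' (+0 fires, +4 burnt)
  fire out at step 7

5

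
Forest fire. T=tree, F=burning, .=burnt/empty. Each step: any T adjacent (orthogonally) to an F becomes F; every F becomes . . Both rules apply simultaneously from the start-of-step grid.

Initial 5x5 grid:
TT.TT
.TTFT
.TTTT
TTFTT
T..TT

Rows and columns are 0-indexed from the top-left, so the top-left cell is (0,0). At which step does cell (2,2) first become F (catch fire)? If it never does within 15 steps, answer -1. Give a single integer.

Step 1: cell (2,2)='F' (+7 fires, +2 burnt)
  -> target ignites at step 1
Step 2: cell (2,2)='.' (+7 fires, +7 burnt)
Step 3: cell (2,2)='.' (+3 fires, +7 burnt)
Step 4: cell (2,2)='.' (+1 fires, +3 burnt)
Step 5: cell (2,2)='.' (+0 fires, +1 burnt)
  fire out at step 5

1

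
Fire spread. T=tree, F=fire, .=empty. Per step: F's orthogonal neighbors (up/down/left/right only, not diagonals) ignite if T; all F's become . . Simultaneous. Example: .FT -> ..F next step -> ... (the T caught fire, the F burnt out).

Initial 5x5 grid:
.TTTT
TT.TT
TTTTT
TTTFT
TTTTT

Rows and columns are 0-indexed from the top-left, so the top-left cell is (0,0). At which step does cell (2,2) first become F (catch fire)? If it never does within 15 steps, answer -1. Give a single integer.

Step 1: cell (2,2)='T' (+4 fires, +1 burnt)
Step 2: cell (2,2)='F' (+6 fires, +4 burnt)
  -> target ignites at step 2
Step 3: cell (2,2)='.' (+5 fires, +6 burnt)
Step 4: cell (2,2)='.' (+5 fires, +5 burnt)
Step 5: cell (2,2)='.' (+2 fires, +5 burnt)
Step 6: cell (2,2)='.' (+0 fires, +2 burnt)
  fire out at step 6

2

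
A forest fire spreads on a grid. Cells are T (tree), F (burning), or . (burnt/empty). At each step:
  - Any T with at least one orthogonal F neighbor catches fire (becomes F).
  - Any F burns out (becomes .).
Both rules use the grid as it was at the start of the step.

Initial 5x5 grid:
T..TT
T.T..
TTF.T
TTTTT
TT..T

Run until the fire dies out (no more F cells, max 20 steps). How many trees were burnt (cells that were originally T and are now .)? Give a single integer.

Answer: 14

Derivation:
Step 1: +3 fires, +1 burnt (F count now 3)
Step 2: +3 fires, +3 burnt (F count now 3)
Step 3: +4 fires, +3 burnt (F count now 4)
Step 4: +4 fires, +4 burnt (F count now 4)
Step 5: +0 fires, +4 burnt (F count now 0)
Fire out after step 5
Initially T: 16, now '.': 23
Total burnt (originally-T cells now '.'): 14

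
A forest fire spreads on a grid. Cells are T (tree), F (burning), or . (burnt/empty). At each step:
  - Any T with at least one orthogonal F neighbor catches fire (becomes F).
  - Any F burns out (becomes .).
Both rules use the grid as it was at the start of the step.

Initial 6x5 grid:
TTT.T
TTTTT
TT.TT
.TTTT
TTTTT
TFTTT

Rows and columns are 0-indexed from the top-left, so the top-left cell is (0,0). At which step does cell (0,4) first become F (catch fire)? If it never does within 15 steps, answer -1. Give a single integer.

Step 1: cell (0,4)='T' (+3 fires, +1 burnt)
Step 2: cell (0,4)='T' (+4 fires, +3 burnt)
Step 3: cell (0,4)='T' (+4 fires, +4 burnt)
Step 4: cell (0,4)='T' (+4 fires, +4 burnt)
Step 5: cell (0,4)='T' (+5 fires, +4 burnt)
Step 6: cell (0,4)='T' (+4 fires, +5 burnt)
Step 7: cell (0,4)='T' (+1 fires, +4 burnt)
Step 8: cell (0,4)='F' (+1 fires, +1 burnt)
  -> target ignites at step 8
Step 9: cell (0,4)='.' (+0 fires, +1 burnt)
  fire out at step 9

8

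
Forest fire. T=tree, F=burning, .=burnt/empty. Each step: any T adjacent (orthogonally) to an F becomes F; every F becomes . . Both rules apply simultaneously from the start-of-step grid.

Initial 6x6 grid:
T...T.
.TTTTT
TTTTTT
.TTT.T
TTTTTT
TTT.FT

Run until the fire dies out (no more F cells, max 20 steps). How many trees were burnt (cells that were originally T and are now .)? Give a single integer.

Step 1: +2 fires, +1 burnt (F count now 2)
Step 2: +2 fires, +2 burnt (F count now 2)
Step 3: +3 fires, +2 burnt (F count now 3)
Step 4: +5 fires, +3 burnt (F count now 5)
Step 5: +7 fires, +5 burnt (F count now 7)
Step 6: +4 fires, +7 burnt (F count now 4)
Step 7: +3 fires, +4 burnt (F count now 3)
Step 8: +0 fires, +3 burnt (F count now 0)
Fire out after step 8
Initially T: 27, now '.': 35
Total burnt (originally-T cells now '.'): 26

Answer: 26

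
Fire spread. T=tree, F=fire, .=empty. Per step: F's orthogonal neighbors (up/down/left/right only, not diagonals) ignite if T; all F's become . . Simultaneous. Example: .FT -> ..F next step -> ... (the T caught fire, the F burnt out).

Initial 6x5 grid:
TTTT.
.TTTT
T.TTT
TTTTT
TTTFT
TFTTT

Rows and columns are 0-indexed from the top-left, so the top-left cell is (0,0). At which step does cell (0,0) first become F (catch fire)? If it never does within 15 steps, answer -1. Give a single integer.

Step 1: cell (0,0)='T' (+7 fires, +2 burnt)
Step 2: cell (0,0)='T' (+6 fires, +7 burnt)
Step 3: cell (0,0)='T' (+4 fires, +6 burnt)
Step 4: cell (0,0)='T' (+4 fires, +4 burnt)
Step 5: cell (0,0)='T' (+2 fires, +4 burnt)
Step 6: cell (0,0)='T' (+1 fires, +2 burnt)
Step 7: cell (0,0)='F' (+1 fires, +1 burnt)
  -> target ignites at step 7
Step 8: cell (0,0)='.' (+0 fires, +1 burnt)
  fire out at step 8

7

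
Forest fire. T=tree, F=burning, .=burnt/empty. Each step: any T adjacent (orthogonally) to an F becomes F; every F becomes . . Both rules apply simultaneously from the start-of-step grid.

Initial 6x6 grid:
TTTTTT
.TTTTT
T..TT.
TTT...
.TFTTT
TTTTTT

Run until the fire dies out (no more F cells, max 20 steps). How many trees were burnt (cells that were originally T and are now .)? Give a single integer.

Step 1: +4 fires, +1 burnt (F count now 4)
Step 2: +4 fires, +4 burnt (F count now 4)
Step 3: +4 fires, +4 burnt (F count now 4)
Step 4: +2 fires, +4 burnt (F count now 2)
Step 5: +0 fires, +2 burnt (F count now 0)
Fire out after step 5
Initially T: 27, now '.': 23
Total burnt (originally-T cells now '.'): 14

Answer: 14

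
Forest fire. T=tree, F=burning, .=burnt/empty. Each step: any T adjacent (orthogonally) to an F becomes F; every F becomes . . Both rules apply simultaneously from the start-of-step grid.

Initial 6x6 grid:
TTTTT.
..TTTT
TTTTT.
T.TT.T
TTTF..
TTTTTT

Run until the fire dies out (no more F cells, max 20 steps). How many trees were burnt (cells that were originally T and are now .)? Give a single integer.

Step 1: +3 fires, +1 burnt (F count now 3)
Step 2: +5 fires, +3 burnt (F count now 5)
Step 3: +6 fires, +5 burnt (F count now 6)
Step 4: +6 fires, +6 burnt (F count now 6)
Step 5: +4 fires, +6 burnt (F count now 4)
Step 6: +1 fires, +4 burnt (F count now 1)
Step 7: +1 fires, +1 burnt (F count now 1)
Step 8: +0 fires, +1 burnt (F count now 0)
Fire out after step 8
Initially T: 27, now '.': 35
Total burnt (originally-T cells now '.'): 26

Answer: 26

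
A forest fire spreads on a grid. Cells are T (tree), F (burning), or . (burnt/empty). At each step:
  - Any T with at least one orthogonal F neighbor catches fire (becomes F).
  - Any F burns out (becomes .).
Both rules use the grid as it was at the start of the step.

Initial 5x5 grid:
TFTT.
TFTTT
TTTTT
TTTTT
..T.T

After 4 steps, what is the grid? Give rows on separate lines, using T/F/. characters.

Step 1: 5 trees catch fire, 2 burn out
  F.FT.
  F.FTT
  TFTTT
  TTTTT
  ..T.T
Step 2: 5 trees catch fire, 5 burn out
  ...F.
  ...FT
  F.FTT
  TFTTT
  ..T.T
Step 3: 4 trees catch fire, 5 burn out
  .....
  ....F
  ...FT
  F.FTT
  ..T.T
Step 4: 3 trees catch fire, 4 burn out
  .....
  .....
  ....F
  ...FT
  ..F.T

.....
.....
....F
...FT
..F.T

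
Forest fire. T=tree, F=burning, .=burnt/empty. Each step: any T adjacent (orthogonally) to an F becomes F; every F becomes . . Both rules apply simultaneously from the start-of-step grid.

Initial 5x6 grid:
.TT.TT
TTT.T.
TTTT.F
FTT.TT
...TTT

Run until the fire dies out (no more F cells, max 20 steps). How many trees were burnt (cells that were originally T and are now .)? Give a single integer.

Step 1: +3 fires, +2 burnt (F count now 3)
Step 2: +5 fires, +3 burnt (F count now 5)
Step 3: +3 fires, +5 burnt (F count now 3)
Step 4: +4 fires, +3 burnt (F count now 4)
Step 5: +1 fires, +4 burnt (F count now 1)
Step 6: +0 fires, +1 burnt (F count now 0)
Fire out after step 6
Initially T: 19, now '.': 27
Total burnt (originally-T cells now '.'): 16

Answer: 16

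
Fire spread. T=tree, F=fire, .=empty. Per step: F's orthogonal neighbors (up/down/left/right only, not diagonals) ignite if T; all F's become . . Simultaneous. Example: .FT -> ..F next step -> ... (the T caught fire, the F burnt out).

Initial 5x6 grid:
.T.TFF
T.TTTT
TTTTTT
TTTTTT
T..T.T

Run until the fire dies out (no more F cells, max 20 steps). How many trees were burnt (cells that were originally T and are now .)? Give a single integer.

Step 1: +3 fires, +2 burnt (F count now 3)
Step 2: +3 fires, +3 burnt (F count now 3)
Step 3: +4 fires, +3 burnt (F count now 4)
Step 4: +3 fires, +4 burnt (F count now 3)
Step 5: +3 fires, +3 burnt (F count now 3)
Step 6: +2 fires, +3 burnt (F count now 2)
Step 7: +2 fires, +2 burnt (F count now 2)
Step 8: +1 fires, +2 burnt (F count now 1)
Step 9: +0 fires, +1 burnt (F count now 0)
Fire out after step 9
Initially T: 22, now '.': 29
Total burnt (originally-T cells now '.'): 21

Answer: 21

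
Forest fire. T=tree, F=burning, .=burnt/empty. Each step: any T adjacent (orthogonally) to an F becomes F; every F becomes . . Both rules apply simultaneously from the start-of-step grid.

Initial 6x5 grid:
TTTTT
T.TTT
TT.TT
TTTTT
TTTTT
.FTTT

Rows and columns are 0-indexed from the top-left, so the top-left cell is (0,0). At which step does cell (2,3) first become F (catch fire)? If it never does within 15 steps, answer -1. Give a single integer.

Step 1: cell (2,3)='T' (+2 fires, +1 burnt)
Step 2: cell (2,3)='T' (+4 fires, +2 burnt)
Step 3: cell (2,3)='T' (+5 fires, +4 burnt)
Step 4: cell (2,3)='T' (+3 fires, +5 burnt)
Step 5: cell (2,3)='F' (+3 fires, +3 burnt)
  -> target ignites at step 5
Step 6: cell (2,3)='.' (+3 fires, +3 burnt)
Step 7: cell (2,3)='.' (+4 fires, +3 burnt)
Step 8: cell (2,3)='.' (+2 fires, +4 burnt)
Step 9: cell (2,3)='.' (+0 fires, +2 burnt)
  fire out at step 9

5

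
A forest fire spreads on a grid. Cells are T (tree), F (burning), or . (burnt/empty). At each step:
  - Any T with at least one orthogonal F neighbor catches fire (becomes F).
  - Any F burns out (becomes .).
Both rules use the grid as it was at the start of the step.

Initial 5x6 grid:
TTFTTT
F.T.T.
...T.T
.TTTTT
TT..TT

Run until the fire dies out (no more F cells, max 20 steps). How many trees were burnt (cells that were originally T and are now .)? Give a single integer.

Step 1: +4 fires, +2 burnt (F count now 4)
Step 2: +1 fires, +4 burnt (F count now 1)
Step 3: +2 fires, +1 burnt (F count now 2)
Step 4: +0 fires, +2 burnt (F count now 0)
Fire out after step 4
Initially T: 18, now '.': 19
Total burnt (originally-T cells now '.'): 7

Answer: 7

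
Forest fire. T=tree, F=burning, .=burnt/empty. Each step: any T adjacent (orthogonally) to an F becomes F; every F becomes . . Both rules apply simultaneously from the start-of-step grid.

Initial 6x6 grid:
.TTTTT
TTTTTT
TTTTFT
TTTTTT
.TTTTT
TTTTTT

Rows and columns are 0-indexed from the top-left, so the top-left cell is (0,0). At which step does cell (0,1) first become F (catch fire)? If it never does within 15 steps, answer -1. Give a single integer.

Step 1: cell (0,1)='T' (+4 fires, +1 burnt)
Step 2: cell (0,1)='T' (+7 fires, +4 burnt)
Step 3: cell (0,1)='T' (+8 fires, +7 burnt)
Step 4: cell (0,1)='T' (+7 fires, +8 burnt)
Step 5: cell (0,1)='F' (+5 fires, +7 burnt)
  -> target ignites at step 5
Step 6: cell (0,1)='.' (+1 fires, +5 burnt)
Step 7: cell (0,1)='.' (+1 fires, +1 burnt)
Step 8: cell (0,1)='.' (+0 fires, +1 burnt)
  fire out at step 8

5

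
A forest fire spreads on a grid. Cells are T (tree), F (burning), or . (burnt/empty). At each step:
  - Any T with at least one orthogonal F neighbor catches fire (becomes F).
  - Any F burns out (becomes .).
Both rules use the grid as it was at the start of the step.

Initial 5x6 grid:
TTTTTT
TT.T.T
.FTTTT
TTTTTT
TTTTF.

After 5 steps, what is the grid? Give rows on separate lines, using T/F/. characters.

Step 1: 5 trees catch fire, 2 burn out
  TTTTTT
  TF.T.T
  ..FTTT
  TFTTFT
  TTTF..
Step 2: 10 trees catch fire, 5 burn out
  TFTTTT
  F..T.T
  ...FFT
  F.FF.F
  TFF...
Step 3: 5 trees catch fire, 10 burn out
  F.FTTT
  ...F.T
  .....F
  ......
  F.....
Step 4: 2 trees catch fire, 5 burn out
  ...FTT
  .....F
  ......
  ......
  ......
Step 5: 2 trees catch fire, 2 burn out
  ....FF
  ......
  ......
  ......
  ......

....FF
......
......
......
......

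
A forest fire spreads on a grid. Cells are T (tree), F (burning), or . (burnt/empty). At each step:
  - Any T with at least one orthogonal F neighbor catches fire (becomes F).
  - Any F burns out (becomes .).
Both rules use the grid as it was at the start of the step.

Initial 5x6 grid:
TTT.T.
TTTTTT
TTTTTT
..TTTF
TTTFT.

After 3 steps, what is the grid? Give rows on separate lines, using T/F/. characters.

Step 1: 5 trees catch fire, 2 burn out
  TTT.T.
  TTTTTT
  TTTTTF
  ..TFF.
  TTF.F.
Step 2: 5 trees catch fire, 5 burn out
  TTT.T.
  TTTTTF
  TTTFF.
  ..F...
  TF....
Step 3: 4 trees catch fire, 5 burn out
  TTT.T.
  TTTFF.
  TTF...
  ......
  F.....

TTT.T.
TTTFF.
TTF...
......
F.....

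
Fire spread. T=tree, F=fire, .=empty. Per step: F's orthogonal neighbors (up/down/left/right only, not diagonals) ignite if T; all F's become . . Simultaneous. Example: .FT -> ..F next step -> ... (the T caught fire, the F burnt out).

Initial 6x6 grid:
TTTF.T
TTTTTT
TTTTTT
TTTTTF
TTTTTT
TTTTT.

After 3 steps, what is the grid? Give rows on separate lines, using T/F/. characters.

Step 1: 5 trees catch fire, 2 burn out
  TTF..T
  TTTFTT
  TTTTTF
  TTTTF.
  TTTTTF
  TTTTT.
Step 2: 8 trees catch fire, 5 burn out
  TF...T
  TTF.FF
  TTTFF.
  TTTF..
  TTTTF.
  TTTTT.
Step 3: 7 trees catch fire, 8 burn out
  F....F
  TF....
  TTF...
  TTF...
  TTTF..
  TTTTF.

F....F
TF....
TTF...
TTF...
TTTF..
TTTTF.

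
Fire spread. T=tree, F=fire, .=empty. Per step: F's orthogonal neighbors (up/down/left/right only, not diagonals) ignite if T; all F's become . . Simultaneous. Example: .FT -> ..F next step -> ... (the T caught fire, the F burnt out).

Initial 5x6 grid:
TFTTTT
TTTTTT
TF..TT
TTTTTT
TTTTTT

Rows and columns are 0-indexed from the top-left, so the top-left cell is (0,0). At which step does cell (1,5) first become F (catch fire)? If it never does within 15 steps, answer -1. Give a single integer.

Step 1: cell (1,5)='T' (+5 fires, +2 burnt)
Step 2: cell (1,5)='T' (+6 fires, +5 burnt)
Step 3: cell (1,5)='T' (+5 fires, +6 burnt)
Step 4: cell (1,5)='T' (+4 fires, +5 burnt)
Step 5: cell (1,5)='F' (+4 fires, +4 burnt)
  -> target ignites at step 5
Step 6: cell (1,5)='.' (+2 fires, +4 burnt)
Step 7: cell (1,5)='.' (+0 fires, +2 burnt)
  fire out at step 7

5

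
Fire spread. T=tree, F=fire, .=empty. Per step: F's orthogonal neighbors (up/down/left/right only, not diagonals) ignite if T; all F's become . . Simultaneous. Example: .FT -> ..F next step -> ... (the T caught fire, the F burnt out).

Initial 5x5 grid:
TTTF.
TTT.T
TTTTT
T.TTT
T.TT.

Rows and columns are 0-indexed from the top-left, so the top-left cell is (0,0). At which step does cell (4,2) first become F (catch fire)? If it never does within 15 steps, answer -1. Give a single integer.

Step 1: cell (4,2)='T' (+1 fires, +1 burnt)
Step 2: cell (4,2)='T' (+2 fires, +1 burnt)
Step 3: cell (4,2)='T' (+3 fires, +2 burnt)
Step 4: cell (4,2)='T' (+4 fires, +3 burnt)
Step 5: cell (4,2)='F' (+4 fires, +4 burnt)
  -> target ignites at step 5
Step 6: cell (4,2)='.' (+4 fires, +4 burnt)
Step 7: cell (4,2)='.' (+1 fires, +4 burnt)
Step 8: cell (4,2)='.' (+0 fires, +1 burnt)
  fire out at step 8

5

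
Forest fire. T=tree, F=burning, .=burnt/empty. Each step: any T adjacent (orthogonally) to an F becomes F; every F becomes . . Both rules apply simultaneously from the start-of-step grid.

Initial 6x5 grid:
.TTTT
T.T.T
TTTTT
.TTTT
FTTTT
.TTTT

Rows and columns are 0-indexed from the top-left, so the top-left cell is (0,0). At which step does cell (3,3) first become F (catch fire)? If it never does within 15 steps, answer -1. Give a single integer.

Step 1: cell (3,3)='T' (+1 fires, +1 burnt)
Step 2: cell (3,3)='T' (+3 fires, +1 burnt)
Step 3: cell (3,3)='T' (+4 fires, +3 burnt)
Step 4: cell (3,3)='F' (+5 fires, +4 burnt)
  -> target ignites at step 4
Step 5: cell (3,3)='.' (+5 fires, +5 burnt)
Step 6: cell (3,3)='.' (+2 fires, +5 burnt)
Step 7: cell (3,3)='.' (+3 fires, +2 burnt)
Step 8: cell (3,3)='.' (+1 fires, +3 burnt)
Step 9: cell (3,3)='.' (+0 fires, +1 burnt)
  fire out at step 9

4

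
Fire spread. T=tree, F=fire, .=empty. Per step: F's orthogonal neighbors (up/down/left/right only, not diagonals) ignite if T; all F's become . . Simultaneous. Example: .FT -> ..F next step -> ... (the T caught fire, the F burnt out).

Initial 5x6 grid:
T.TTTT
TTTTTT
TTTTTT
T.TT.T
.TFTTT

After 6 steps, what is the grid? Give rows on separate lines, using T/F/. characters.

Step 1: 3 trees catch fire, 1 burn out
  T.TTTT
  TTTTTT
  TTTTTT
  T.FT.T
  .F.FTT
Step 2: 3 trees catch fire, 3 burn out
  T.TTTT
  TTTTTT
  TTFTTT
  T..F.T
  ....FT
Step 3: 4 trees catch fire, 3 burn out
  T.TTTT
  TTFTTT
  TF.FTT
  T....T
  .....F
Step 4: 6 trees catch fire, 4 burn out
  T.FTTT
  TF.FTT
  F...FT
  T....F
  ......
Step 5: 5 trees catch fire, 6 burn out
  T..FTT
  F...FT
  .....F
  F.....
  ......
Step 6: 3 trees catch fire, 5 burn out
  F...FT
  .....F
  ......
  ......
  ......

F...FT
.....F
......
......
......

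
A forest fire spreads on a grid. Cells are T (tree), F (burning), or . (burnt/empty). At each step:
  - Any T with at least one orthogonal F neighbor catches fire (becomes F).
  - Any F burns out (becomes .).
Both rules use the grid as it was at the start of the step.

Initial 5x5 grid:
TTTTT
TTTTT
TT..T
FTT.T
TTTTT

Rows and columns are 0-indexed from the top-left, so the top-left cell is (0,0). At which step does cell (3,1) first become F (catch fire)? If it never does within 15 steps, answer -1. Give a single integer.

Step 1: cell (3,1)='F' (+3 fires, +1 burnt)
  -> target ignites at step 1
Step 2: cell (3,1)='.' (+4 fires, +3 burnt)
Step 3: cell (3,1)='.' (+3 fires, +4 burnt)
Step 4: cell (3,1)='.' (+3 fires, +3 burnt)
Step 5: cell (3,1)='.' (+3 fires, +3 burnt)
Step 6: cell (3,1)='.' (+3 fires, +3 burnt)
Step 7: cell (3,1)='.' (+2 fires, +3 burnt)
Step 8: cell (3,1)='.' (+0 fires, +2 burnt)
  fire out at step 8

1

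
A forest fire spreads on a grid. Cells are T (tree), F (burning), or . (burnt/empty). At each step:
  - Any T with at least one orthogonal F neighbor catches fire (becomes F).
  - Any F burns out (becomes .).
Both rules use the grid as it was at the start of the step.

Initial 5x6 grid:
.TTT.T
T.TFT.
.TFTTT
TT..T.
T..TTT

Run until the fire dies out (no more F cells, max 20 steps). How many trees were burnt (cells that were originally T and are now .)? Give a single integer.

Answer: 16

Derivation:
Step 1: +5 fires, +2 burnt (F count now 5)
Step 2: +3 fires, +5 burnt (F count now 3)
Step 3: +4 fires, +3 burnt (F count now 4)
Step 4: +2 fires, +4 burnt (F count now 2)
Step 5: +2 fires, +2 burnt (F count now 2)
Step 6: +0 fires, +2 burnt (F count now 0)
Fire out after step 6
Initially T: 18, now '.': 28
Total burnt (originally-T cells now '.'): 16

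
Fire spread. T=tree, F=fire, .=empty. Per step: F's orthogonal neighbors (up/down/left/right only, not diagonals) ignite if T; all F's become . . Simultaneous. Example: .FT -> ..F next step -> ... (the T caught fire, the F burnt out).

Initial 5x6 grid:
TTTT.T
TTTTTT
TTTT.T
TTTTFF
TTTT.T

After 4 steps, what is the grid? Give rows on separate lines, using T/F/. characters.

Step 1: 3 trees catch fire, 2 burn out
  TTTT.T
  TTTTTT
  TTTT.F
  TTTF..
  TTTT.F
Step 2: 4 trees catch fire, 3 burn out
  TTTT.T
  TTTTTF
  TTTF..
  TTF...
  TTTF..
Step 3: 6 trees catch fire, 4 burn out
  TTTT.F
  TTTFF.
  TTF...
  TF....
  TTF...
Step 4: 5 trees catch fire, 6 burn out
  TTTF..
  TTF...
  TF....
  F.....
  TF....

TTTF..
TTF...
TF....
F.....
TF....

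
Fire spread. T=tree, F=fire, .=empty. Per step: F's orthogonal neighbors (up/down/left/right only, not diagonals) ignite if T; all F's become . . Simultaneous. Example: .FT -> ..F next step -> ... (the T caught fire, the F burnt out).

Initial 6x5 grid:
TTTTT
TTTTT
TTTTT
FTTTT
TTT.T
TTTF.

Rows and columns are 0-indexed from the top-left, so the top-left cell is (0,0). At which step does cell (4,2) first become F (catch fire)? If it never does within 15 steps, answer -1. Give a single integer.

Step 1: cell (4,2)='T' (+4 fires, +2 burnt)
Step 2: cell (4,2)='F' (+7 fires, +4 burnt)
  -> target ignites at step 2
Step 3: cell (4,2)='.' (+4 fires, +7 burnt)
Step 4: cell (4,2)='.' (+4 fires, +4 burnt)
Step 5: cell (4,2)='.' (+4 fires, +4 burnt)
Step 6: cell (4,2)='.' (+2 fires, +4 burnt)
Step 7: cell (4,2)='.' (+1 fires, +2 burnt)
Step 8: cell (4,2)='.' (+0 fires, +1 burnt)
  fire out at step 8

2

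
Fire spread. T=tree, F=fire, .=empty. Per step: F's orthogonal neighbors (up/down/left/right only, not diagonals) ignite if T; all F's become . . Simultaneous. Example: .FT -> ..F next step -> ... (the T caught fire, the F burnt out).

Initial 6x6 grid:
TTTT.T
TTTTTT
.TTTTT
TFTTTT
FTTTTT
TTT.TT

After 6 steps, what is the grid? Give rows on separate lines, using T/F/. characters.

Step 1: 5 trees catch fire, 2 burn out
  TTTT.T
  TTTTTT
  .FTTTT
  F.FTTT
  .FTTTT
  FTT.TT
Step 2: 5 trees catch fire, 5 burn out
  TTTT.T
  TFTTTT
  ..FTTT
  ...FTT
  ..FTTT
  .FT.TT
Step 3: 7 trees catch fire, 5 burn out
  TFTT.T
  F.FTTT
  ...FTT
  ....FT
  ...FTT
  ..F.TT
Step 4: 6 trees catch fire, 7 burn out
  F.FT.T
  ...FTT
  ....FT
  .....F
  ....FT
  ....TT
Step 5: 5 trees catch fire, 6 burn out
  ...F.T
  ....FT
  .....F
  ......
  .....F
  ....FT
Step 6: 2 trees catch fire, 5 burn out
  .....T
  .....F
  ......
  ......
  ......
  .....F

.....T
.....F
......
......
......
.....F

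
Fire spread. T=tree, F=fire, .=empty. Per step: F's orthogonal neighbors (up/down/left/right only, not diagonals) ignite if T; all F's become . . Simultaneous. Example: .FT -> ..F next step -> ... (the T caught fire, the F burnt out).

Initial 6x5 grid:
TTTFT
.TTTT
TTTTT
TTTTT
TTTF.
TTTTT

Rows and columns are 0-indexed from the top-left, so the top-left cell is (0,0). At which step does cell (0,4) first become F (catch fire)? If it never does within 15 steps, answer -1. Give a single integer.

Step 1: cell (0,4)='F' (+6 fires, +2 burnt)
  -> target ignites at step 1
Step 2: cell (0,4)='.' (+9 fires, +6 burnt)
Step 3: cell (0,4)='.' (+7 fires, +9 burnt)
Step 4: cell (0,4)='.' (+3 fires, +7 burnt)
Step 5: cell (0,4)='.' (+1 fires, +3 burnt)
Step 6: cell (0,4)='.' (+0 fires, +1 burnt)
  fire out at step 6

1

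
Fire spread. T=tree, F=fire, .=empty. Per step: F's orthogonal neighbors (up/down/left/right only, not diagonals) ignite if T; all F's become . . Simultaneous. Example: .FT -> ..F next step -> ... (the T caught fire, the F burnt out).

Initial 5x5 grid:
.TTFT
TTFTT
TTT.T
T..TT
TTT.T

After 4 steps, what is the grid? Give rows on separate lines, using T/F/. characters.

Step 1: 5 trees catch fire, 2 burn out
  .TF.F
  TF.FT
  TTF.T
  T..TT
  TTT.T
Step 2: 4 trees catch fire, 5 burn out
  .F...
  F...F
  TF..T
  T..TT
  TTT.T
Step 3: 2 trees catch fire, 4 burn out
  .....
  .....
  F...F
  T..TT
  TTT.T
Step 4: 2 trees catch fire, 2 burn out
  .....
  .....
  .....
  F..TF
  TTT.T

.....
.....
.....
F..TF
TTT.T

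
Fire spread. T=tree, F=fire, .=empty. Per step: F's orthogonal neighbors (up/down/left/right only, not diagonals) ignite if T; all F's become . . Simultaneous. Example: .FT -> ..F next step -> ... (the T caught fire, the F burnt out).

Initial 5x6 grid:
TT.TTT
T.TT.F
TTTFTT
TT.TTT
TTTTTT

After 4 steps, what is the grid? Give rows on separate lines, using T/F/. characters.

Step 1: 6 trees catch fire, 2 burn out
  TT.TTF
  T.TF..
  TTF.FF
  TT.FTT
  TTTTTT
Step 2: 7 trees catch fire, 6 burn out
  TT.FF.
  T.F...
  TF....
  TT..FF
  TTTFTT
Step 3: 5 trees catch fire, 7 burn out
  TT....
  T.....
  F.....
  TF....
  TTF.FF
Step 4: 3 trees catch fire, 5 burn out
  TT....
  F.....
  ......
  F.....
  TF....

TT....
F.....
......
F.....
TF....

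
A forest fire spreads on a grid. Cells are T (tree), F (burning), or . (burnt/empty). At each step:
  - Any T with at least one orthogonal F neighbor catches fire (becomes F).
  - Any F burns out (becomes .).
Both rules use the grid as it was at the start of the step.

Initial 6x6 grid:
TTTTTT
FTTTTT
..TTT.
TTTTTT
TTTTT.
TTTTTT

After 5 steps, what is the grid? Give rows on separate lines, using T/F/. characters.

Step 1: 2 trees catch fire, 1 burn out
  FTTTTT
  .FTTTT
  ..TTT.
  TTTTTT
  TTTTT.
  TTTTTT
Step 2: 2 trees catch fire, 2 burn out
  .FTTTT
  ..FTTT
  ..TTT.
  TTTTTT
  TTTTT.
  TTTTTT
Step 3: 3 trees catch fire, 2 burn out
  ..FTTT
  ...FTT
  ..FTT.
  TTTTTT
  TTTTT.
  TTTTTT
Step 4: 4 trees catch fire, 3 burn out
  ...FTT
  ....FT
  ...FT.
  TTFTTT
  TTTTT.
  TTTTTT
Step 5: 6 trees catch fire, 4 burn out
  ....FT
  .....F
  ....F.
  TF.FTT
  TTFTT.
  TTTTTT

....FT
.....F
....F.
TF.FTT
TTFTT.
TTTTTT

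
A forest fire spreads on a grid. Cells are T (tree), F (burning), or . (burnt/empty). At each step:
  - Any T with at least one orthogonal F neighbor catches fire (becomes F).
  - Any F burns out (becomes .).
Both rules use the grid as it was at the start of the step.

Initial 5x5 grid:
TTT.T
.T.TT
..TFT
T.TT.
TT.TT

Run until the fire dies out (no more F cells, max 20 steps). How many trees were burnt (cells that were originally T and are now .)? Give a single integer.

Answer: 9

Derivation:
Step 1: +4 fires, +1 burnt (F count now 4)
Step 2: +3 fires, +4 burnt (F count now 3)
Step 3: +2 fires, +3 burnt (F count now 2)
Step 4: +0 fires, +2 burnt (F count now 0)
Fire out after step 4
Initially T: 16, now '.': 18
Total burnt (originally-T cells now '.'): 9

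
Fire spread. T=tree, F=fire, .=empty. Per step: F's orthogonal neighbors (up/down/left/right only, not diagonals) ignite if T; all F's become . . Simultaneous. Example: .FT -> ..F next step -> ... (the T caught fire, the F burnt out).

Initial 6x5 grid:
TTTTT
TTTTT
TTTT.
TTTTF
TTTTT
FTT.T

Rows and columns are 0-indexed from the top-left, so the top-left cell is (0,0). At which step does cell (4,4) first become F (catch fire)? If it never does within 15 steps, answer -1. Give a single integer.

Step 1: cell (4,4)='F' (+4 fires, +2 burnt)
  -> target ignites at step 1
Step 2: cell (4,4)='.' (+7 fires, +4 burnt)
Step 3: cell (4,4)='.' (+5 fires, +7 burnt)
Step 4: cell (4,4)='.' (+5 fires, +5 burnt)
Step 5: cell (4,4)='.' (+4 fires, +5 burnt)
Step 6: cell (4,4)='.' (+1 fires, +4 burnt)
Step 7: cell (4,4)='.' (+0 fires, +1 burnt)
  fire out at step 7

1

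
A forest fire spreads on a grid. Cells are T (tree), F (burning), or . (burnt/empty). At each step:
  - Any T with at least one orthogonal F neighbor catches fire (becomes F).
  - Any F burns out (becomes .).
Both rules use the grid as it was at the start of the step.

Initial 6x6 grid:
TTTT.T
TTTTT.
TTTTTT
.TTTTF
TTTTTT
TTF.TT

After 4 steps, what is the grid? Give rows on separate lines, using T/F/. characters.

Step 1: 5 trees catch fire, 2 burn out
  TTTT.T
  TTTTT.
  TTTTTF
  .TTTF.
  TTFTTF
  TF..TT
Step 2: 8 trees catch fire, 5 burn out
  TTTT.T
  TTTTT.
  TTTTF.
  .TFF..
  TF.FF.
  F...TF
Step 3: 6 trees catch fire, 8 burn out
  TTTT.T
  TTTTF.
  TTFF..
  .F....
  F.....
  ....F.
Step 4: 3 trees catch fire, 6 burn out
  TTTT.T
  TTFF..
  TF....
  ......
  ......
  ......

TTTT.T
TTFF..
TF....
......
......
......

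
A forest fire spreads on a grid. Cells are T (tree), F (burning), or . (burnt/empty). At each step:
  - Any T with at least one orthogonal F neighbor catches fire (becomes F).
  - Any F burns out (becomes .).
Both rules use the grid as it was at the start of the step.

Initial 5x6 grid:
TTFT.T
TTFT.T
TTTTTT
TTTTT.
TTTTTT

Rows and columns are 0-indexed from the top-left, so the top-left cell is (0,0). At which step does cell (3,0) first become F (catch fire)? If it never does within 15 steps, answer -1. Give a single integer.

Step 1: cell (3,0)='T' (+5 fires, +2 burnt)
Step 2: cell (3,0)='T' (+5 fires, +5 burnt)
Step 3: cell (3,0)='T' (+5 fires, +5 burnt)
Step 4: cell (3,0)='F' (+5 fires, +5 burnt)
  -> target ignites at step 4
Step 5: cell (3,0)='.' (+3 fires, +5 burnt)
Step 6: cell (3,0)='.' (+2 fires, +3 burnt)
Step 7: cell (3,0)='.' (+0 fires, +2 burnt)
  fire out at step 7

4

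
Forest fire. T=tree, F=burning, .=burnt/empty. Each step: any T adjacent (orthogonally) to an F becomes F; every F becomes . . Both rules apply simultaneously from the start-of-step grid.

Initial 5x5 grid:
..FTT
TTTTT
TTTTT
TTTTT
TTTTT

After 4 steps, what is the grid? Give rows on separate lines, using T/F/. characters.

Step 1: 2 trees catch fire, 1 burn out
  ...FT
  TTFTT
  TTTTT
  TTTTT
  TTTTT
Step 2: 4 trees catch fire, 2 burn out
  ....F
  TF.FT
  TTFTT
  TTTTT
  TTTTT
Step 3: 5 trees catch fire, 4 burn out
  .....
  F...F
  TF.FT
  TTFTT
  TTTTT
Step 4: 5 trees catch fire, 5 burn out
  .....
  .....
  F...F
  TF.FT
  TTFTT

.....
.....
F...F
TF.FT
TTFTT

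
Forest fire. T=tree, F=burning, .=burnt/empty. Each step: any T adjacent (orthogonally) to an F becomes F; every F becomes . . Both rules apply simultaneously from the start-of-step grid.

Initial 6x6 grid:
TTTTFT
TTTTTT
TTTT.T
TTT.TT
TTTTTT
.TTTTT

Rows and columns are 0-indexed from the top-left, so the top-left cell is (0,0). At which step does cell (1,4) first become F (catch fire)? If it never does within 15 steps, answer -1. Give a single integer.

Step 1: cell (1,4)='F' (+3 fires, +1 burnt)
  -> target ignites at step 1
Step 2: cell (1,4)='.' (+3 fires, +3 burnt)
Step 3: cell (1,4)='.' (+4 fires, +3 burnt)
Step 4: cell (1,4)='.' (+4 fires, +4 burnt)
Step 5: cell (1,4)='.' (+5 fires, +4 burnt)
Step 6: cell (1,4)='.' (+5 fires, +5 burnt)
Step 7: cell (1,4)='.' (+5 fires, +5 burnt)
Step 8: cell (1,4)='.' (+3 fires, +5 burnt)
Step 9: cell (1,4)='.' (+0 fires, +3 burnt)
  fire out at step 9

1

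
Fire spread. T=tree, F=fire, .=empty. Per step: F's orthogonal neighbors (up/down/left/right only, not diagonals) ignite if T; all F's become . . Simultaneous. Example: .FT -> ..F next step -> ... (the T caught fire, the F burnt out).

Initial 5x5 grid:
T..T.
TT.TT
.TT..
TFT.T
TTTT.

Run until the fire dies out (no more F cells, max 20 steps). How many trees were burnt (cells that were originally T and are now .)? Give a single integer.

Step 1: +4 fires, +1 burnt (F count now 4)
Step 2: +4 fires, +4 burnt (F count now 4)
Step 3: +2 fires, +4 burnt (F count now 2)
Step 4: +1 fires, +2 burnt (F count now 1)
Step 5: +0 fires, +1 burnt (F count now 0)
Fire out after step 5
Initially T: 15, now '.': 21
Total burnt (originally-T cells now '.'): 11

Answer: 11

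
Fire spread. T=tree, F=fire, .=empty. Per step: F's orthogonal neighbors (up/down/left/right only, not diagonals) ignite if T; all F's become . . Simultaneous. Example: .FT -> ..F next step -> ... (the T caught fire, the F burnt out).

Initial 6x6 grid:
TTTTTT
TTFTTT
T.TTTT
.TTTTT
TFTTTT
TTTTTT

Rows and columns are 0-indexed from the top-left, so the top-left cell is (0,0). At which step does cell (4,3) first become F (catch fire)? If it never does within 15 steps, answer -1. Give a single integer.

Step 1: cell (4,3)='T' (+8 fires, +2 burnt)
Step 2: cell (4,3)='F' (+9 fires, +8 burnt)
  -> target ignites at step 2
Step 3: cell (4,3)='.' (+8 fires, +9 burnt)
Step 4: cell (4,3)='.' (+5 fires, +8 burnt)
Step 5: cell (4,3)='.' (+2 fires, +5 burnt)
Step 6: cell (4,3)='.' (+0 fires, +2 burnt)
  fire out at step 6

2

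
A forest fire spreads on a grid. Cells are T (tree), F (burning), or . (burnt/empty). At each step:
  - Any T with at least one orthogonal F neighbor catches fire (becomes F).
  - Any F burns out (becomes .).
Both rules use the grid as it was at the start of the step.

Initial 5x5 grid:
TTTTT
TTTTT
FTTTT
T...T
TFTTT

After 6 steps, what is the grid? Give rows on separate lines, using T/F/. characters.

Step 1: 5 trees catch fire, 2 burn out
  TTTTT
  FTTTT
  .FTTT
  F...T
  F.FTT
Step 2: 4 trees catch fire, 5 burn out
  FTTTT
  .FTTT
  ..FTT
  ....T
  ...FT
Step 3: 4 trees catch fire, 4 burn out
  .FTTT
  ..FTT
  ...FT
  ....T
  ....F
Step 4: 4 trees catch fire, 4 burn out
  ..FTT
  ...FT
  ....F
  ....F
  .....
Step 5: 2 trees catch fire, 4 burn out
  ...FT
  ....F
  .....
  .....
  .....
Step 6: 1 trees catch fire, 2 burn out
  ....F
  .....
  .....
  .....
  .....

....F
.....
.....
.....
.....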